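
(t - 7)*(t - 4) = t^2 - 11*t + 28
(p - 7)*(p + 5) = p^2 - 2*p - 35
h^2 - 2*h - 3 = (h - 3)*(h + 1)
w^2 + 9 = (w - 3*I)*(w + 3*I)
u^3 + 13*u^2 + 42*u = u*(u + 6)*(u + 7)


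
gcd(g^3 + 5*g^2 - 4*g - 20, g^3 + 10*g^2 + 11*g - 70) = g^2 + 3*g - 10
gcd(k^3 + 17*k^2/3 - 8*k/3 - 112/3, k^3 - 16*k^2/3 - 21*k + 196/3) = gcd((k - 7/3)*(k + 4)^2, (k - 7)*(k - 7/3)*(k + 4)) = k^2 + 5*k/3 - 28/3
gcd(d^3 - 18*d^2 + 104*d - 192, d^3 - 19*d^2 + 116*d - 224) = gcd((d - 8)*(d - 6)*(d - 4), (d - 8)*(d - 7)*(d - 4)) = d^2 - 12*d + 32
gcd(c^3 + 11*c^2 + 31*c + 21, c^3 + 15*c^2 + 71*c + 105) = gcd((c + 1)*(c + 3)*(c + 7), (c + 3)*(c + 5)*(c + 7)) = c^2 + 10*c + 21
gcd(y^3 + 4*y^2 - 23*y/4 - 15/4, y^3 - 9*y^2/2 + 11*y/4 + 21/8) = y^2 - y - 3/4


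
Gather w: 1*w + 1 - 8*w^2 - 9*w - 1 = -8*w^2 - 8*w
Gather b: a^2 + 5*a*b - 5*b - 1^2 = a^2 + b*(5*a - 5) - 1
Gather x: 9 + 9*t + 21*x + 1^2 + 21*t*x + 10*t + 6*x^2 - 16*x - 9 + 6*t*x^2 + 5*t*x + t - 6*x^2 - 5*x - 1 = 6*t*x^2 + 26*t*x + 20*t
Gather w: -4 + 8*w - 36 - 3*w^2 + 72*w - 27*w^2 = -30*w^2 + 80*w - 40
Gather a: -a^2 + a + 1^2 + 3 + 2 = -a^2 + a + 6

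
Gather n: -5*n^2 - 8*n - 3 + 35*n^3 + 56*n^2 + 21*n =35*n^3 + 51*n^2 + 13*n - 3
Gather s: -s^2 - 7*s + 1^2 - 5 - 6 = -s^2 - 7*s - 10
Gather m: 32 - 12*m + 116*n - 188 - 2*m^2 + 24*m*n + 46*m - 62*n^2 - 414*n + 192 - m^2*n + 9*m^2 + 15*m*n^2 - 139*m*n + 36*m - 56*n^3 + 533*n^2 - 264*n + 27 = m^2*(7 - n) + m*(15*n^2 - 115*n + 70) - 56*n^3 + 471*n^2 - 562*n + 63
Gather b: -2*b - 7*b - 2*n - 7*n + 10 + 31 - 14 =-9*b - 9*n + 27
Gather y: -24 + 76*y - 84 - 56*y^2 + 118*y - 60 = -56*y^2 + 194*y - 168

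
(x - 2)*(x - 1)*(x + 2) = x^3 - x^2 - 4*x + 4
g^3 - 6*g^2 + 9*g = g*(g - 3)^2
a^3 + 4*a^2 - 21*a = a*(a - 3)*(a + 7)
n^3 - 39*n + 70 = (n - 5)*(n - 2)*(n + 7)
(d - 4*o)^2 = d^2 - 8*d*o + 16*o^2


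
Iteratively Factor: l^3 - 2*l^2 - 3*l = (l)*(l^2 - 2*l - 3) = l*(l + 1)*(l - 3)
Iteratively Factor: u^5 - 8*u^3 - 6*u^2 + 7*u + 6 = (u + 1)*(u^4 - u^3 - 7*u^2 + u + 6) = (u - 3)*(u + 1)*(u^3 + 2*u^2 - u - 2) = (u - 3)*(u + 1)^2*(u^2 + u - 2) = (u - 3)*(u - 1)*(u + 1)^2*(u + 2)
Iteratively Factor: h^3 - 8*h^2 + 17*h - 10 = (h - 2)*(h^2 - 6*h + 5) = (h - 5)*(h - 2)*(h - 1)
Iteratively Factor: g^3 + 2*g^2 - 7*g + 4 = (g + 4)*(g^2 - 2*g + 1) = (g - 1)*(g + 4)*(g - 1)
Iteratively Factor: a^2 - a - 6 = (a + 2)*(a - 3)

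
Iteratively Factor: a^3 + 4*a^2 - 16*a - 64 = (a + 4)*(a^2 - 16) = (a - 4)*(a + 4)*(a + 4)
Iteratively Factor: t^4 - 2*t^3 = (t - 2)*(t^3) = t*(t - 2)*(t^2) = t^2*(t - 2)*(t)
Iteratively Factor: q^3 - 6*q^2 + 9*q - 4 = (q - 1)*(q^2 - 5*q + 4) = (q - 4)*(q - 1)*(q - 1)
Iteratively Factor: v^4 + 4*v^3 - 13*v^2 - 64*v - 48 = (v + 3)*(v^3 + v^2 - 16*v - 16) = (v + 1)*(v + 3)*(v^2 - 16) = (v + 1)*(v + 3)*(v + 4)*(v - 4)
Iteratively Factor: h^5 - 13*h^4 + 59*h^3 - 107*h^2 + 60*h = (h - 3)*(h^4 - 10*h^3 + 29*h^2 - 20*h) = (h - 5)*(h - 3)*(h^3 - 5*h^2 + 4*h) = (h - 5)*(h - 3)*(h - 1)*(h^2 - 4*h) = (h - 5)*(h - 4)*(h - 3)*(h - 1)*(h)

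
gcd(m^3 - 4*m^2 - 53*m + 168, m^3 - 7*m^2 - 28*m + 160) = m - 8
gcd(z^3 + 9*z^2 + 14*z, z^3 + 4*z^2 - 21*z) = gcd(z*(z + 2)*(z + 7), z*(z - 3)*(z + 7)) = z^2 + 7*z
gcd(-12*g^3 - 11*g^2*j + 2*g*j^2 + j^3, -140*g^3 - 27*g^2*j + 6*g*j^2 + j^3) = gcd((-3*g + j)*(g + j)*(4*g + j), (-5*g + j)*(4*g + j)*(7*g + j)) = 4*g + j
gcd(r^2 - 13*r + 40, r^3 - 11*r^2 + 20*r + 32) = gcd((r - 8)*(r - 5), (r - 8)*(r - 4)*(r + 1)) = r - 8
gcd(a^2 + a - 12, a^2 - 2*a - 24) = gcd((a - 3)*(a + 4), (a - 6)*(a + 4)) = a + 4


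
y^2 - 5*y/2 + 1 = (y - 2)*(y - 1/2)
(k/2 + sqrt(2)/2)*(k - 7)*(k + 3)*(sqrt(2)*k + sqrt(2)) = sqrt(2)*k^4/2 - 3*sqrt(2)*k^3/2 + k^3 - 25*sqrt(2)*k^2/2 - 3*k^2 - 25*k - 21*sqrt(2)*k/2 - 21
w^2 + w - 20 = (w - 4)*(w + 5)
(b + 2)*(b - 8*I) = b^2 + 2*b - 8*I*b - 16*I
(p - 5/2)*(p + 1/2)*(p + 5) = p^3 + 3*p^2 - 45*p/4 - 25/4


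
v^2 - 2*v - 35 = (v - 7)*(v + 5)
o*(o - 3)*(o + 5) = o^3 + 2*o^2 - 15*o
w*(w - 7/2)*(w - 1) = w^3 - 9*w^2/2 + 7*w/2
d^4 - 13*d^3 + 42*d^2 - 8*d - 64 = (d - 8)*(d - 4)*(d - 2)*(d + 1)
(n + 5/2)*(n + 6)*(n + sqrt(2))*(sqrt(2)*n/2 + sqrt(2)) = sqrt(2)*n^4/2 + n^3 + 21*sqrt(2)*n^3/4 + 21*n^2/2 + 16*sqrt(2)*n^2 + 15*sqrt(2)*n + 32*n + 30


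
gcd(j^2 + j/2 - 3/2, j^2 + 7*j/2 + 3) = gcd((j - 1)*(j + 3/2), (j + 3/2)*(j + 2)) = j + 3/2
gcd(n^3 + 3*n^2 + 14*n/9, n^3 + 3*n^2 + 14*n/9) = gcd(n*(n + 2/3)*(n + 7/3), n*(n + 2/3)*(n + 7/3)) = n^3 + 3*n^2 + 14*n/9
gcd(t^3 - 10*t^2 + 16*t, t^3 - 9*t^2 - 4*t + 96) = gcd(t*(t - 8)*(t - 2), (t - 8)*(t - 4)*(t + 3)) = t - 8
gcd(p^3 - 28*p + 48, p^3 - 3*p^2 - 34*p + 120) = p^2 + 2*p - 24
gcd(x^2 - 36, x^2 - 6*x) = x - 6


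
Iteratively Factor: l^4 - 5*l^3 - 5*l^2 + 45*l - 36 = (l - 4)*(l^3 - l^2 - 9*l + 9) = (l - 4)*(l + 3)*(l^2 - 4*l + 3) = (l - 4)*(l - 1)*(l + 3)*(l - 3)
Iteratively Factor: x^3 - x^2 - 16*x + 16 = (x - 4)*(x^2 + 3*x - 4) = (x - 4)*(x - 1)*(x + 4)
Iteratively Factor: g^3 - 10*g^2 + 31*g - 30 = (g - 5)*(g^2 - 5*g + 6) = (g - 5)*(g - 2)*(g - 3)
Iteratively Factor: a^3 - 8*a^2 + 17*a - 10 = (a - 5)*(a^2 - 3*a + 2) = (a - 5)*(a - 2)*(a - 1)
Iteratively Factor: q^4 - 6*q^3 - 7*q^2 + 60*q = (q + 3)*(q^3 - 9*q^2 + 20*q) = (q - 4)*(q + 3)*(q^2 - 5*q) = q*(q - 4)*(q + 3)*(q - 5)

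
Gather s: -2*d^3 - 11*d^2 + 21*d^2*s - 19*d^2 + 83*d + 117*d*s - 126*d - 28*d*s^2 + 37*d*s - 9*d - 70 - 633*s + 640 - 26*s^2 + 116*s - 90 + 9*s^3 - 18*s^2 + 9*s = -2*d^3 - 30*d^2 - 52*d + 9*s^3 + s^2*(-28*d - 44) + s*(21*d^2 + 154*d - 508) + 480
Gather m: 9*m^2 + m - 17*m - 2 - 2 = 9*m^2 - 16*m - 4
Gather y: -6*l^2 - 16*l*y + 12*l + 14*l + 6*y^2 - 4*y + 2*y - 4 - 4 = -6*l^2 + 26*l + 6*y^2 + y*(-16*l - 2) - 8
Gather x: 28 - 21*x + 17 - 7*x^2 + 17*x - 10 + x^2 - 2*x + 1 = -6*x^2 - 6*x + 36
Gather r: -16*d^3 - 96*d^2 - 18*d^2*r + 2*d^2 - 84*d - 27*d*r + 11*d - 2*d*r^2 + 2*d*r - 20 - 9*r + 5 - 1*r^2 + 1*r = -16*d^3 - 94*d^2 - 73*d + r^2*(-2*d - 1) + r*(-18*d^2 - 25*d - 8) - 15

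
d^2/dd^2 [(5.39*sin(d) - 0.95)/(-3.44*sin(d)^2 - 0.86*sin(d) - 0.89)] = (63.7831039999999*sin(d)^5 - 60.913456*sin(d)^4 - 235.009792*sin(d)^3 + 74.257474*sin(d)^2 + 120.871573*sin(d) + 3.839212)/(3.44*sin(d)^2 + 0.86*sin(d) + 0.89)^3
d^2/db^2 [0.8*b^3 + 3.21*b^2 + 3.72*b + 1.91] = 4.8*b + 6.42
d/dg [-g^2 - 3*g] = -2*g - 3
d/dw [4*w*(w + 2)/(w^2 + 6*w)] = 16/(w^2 + 12*w + 36)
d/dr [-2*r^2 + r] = 1 - 4*r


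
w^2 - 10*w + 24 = (w - 6)*(w - 4)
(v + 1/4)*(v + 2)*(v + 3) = v^3 + 21*v^2/4 + 29*v/4 + 3/2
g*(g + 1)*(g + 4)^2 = g^4 + 9*g^3 + 24*g^2 + 16*g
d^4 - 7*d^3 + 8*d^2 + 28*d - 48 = (d - 4)*(d - 3)*(d - 2)*(d + 2)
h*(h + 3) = h^2 + 3*h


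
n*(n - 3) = n^2 - 3*n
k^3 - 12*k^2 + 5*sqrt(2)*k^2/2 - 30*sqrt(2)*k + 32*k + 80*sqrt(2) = (k - 8)*(k - 4)*(k + 5*sqrt(2)/2)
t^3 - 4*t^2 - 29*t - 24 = (t - 8)*(t + 1)*(t + 3)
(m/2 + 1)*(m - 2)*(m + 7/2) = m^3/2 + 7*m^2/4 - 2*m - 7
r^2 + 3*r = r*(r + 3)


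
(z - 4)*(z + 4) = z^2 - 16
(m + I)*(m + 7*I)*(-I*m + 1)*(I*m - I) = m^4 - m^3 + 9*I*m^3 - 15*m^2 - 9*I*m^2 + 15*m - 7*I*m + 7*I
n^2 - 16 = (n - 4)*(n + 4)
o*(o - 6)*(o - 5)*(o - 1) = o^4 - 12*o^3 + 41*o^2 - 30*o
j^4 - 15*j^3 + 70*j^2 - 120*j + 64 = (j - 8)*(j - 4)*(j - 2)*(j - 1)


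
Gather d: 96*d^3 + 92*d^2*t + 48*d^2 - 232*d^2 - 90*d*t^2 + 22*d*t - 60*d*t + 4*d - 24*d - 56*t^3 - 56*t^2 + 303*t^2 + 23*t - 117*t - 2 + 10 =96*d^3 + d^2*(92*t - 184) + d*(-90*t^2 - 38*t - 20) - 56*t^3 + 247*t^2 - 94*t + 8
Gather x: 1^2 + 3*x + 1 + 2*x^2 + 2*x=2*x^2 + 5*x + 2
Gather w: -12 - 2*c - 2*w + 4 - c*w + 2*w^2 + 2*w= -c*w - 2*c + 2*w^2 - 8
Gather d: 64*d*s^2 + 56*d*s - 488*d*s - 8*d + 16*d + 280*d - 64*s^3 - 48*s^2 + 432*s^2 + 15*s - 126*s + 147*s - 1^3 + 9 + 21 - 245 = d*(64*s^2 - 432*s + 288) - 64*s^3 + 384*s^2 + 36*s - 216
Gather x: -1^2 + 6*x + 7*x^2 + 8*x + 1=7*x^2 + 14*x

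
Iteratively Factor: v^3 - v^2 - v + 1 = (v + 1)*(v^2 - 2*v + 1) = (v - 1)*(v + 1)*(v - 1)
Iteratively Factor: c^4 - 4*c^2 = (c + 2)*(c^3 - 2*c^2) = (c - 2)*(c + 2)*(c^2) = c*(c - 2)*(c + 2)*(c)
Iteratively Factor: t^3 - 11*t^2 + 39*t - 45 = (t - 5)*(t^2 - 6*t + 9) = (t - 5)*(t - 3)*(t - 3)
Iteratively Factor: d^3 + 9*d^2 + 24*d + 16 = (d + 4)*(d^2 + 5*d + 4) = (d + 1)*(d + 4)*(d + 4)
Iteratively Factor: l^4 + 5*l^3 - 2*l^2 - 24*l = (l)*(l^3 + 5*l^2 - 2*l - 24) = l*(l + 3)*(l^2 + 2*l - 8) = l*(l + 3)*(l + 4)*(l - 2)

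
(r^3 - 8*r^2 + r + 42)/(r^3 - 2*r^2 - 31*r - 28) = (r^2 - r - 6)/(r^2 + 5*r + 4)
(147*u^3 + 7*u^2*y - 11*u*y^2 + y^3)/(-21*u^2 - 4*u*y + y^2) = -7*u + y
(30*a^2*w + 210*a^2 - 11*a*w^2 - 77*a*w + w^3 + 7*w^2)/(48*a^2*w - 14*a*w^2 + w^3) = (-5*a*w - 35*a + w^2 + 7*w)/(w*(-8*a + w))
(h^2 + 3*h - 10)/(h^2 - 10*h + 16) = (h + 5)/(h - 8)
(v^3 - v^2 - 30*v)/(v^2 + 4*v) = (v^2 - v - 30)/(v + 4)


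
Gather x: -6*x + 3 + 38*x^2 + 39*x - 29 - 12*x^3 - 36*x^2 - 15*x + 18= -12*x^3 + 2*x^2 + 18*x - 8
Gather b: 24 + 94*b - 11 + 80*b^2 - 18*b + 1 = 80*b^2 + 76*b + 14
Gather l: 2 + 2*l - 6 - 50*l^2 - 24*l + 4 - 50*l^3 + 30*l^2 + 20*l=-50*l^3 - 20*l^2 - 2*l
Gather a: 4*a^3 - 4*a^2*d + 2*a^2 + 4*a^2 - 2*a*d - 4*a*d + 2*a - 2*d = 4*a^3 + a^2*(6 - 4*d) + a*(2 - 6*d) - 2*d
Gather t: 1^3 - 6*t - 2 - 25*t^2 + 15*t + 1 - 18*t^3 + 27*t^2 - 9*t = -18*t^3 + 2*t^2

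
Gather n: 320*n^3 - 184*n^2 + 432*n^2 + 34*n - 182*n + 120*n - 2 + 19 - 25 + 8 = 320*n^3 + 248*n^2 - 28*n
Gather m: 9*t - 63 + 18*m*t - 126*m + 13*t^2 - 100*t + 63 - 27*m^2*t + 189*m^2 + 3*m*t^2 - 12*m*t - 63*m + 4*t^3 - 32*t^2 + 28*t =m^2*(189 - 27*t) + m*(3*t^2 + 6*t - 189) + 4*t^3 - 19*t^2 - 63*t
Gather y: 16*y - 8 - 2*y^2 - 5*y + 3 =-2*y^2 + 11*y - 5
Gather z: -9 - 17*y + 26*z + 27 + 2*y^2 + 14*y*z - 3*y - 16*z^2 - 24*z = 2*y^2 - 20*y - 16*z^2 + z*(14*y + 2) + 18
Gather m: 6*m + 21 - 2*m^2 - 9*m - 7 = -2*m^2 - 3*m + 14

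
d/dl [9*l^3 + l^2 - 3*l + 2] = 27*l^2 + 2*l - 3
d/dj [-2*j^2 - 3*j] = -4*j - 3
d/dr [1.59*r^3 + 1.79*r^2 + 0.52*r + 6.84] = 4.77*r^2 + 3.58*r + 0.52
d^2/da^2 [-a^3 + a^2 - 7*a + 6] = 2 - 6*a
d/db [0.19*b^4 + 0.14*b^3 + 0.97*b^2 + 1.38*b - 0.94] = 0.76*b^3 + 0.42*b^2 + 1.94*b + 1.38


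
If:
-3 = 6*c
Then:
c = -1/2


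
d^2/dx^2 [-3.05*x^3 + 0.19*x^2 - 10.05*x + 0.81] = 0.38 - 18.3*x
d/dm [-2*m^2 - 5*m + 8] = -4*m - 5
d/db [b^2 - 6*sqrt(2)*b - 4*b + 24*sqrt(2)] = 2*b - 6*sqrt(2) - 4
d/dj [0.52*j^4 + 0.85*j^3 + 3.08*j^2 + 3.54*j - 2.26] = 2.08*j^3 + 2.55*j^2 + 6.16*j + 3.54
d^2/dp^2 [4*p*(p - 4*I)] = 8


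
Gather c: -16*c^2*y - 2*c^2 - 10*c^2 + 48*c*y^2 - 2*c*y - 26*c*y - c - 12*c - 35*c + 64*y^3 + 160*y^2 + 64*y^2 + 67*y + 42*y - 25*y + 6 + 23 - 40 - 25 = c^2*(-16*y - 12) + c*(48*y^2 - 28*y - 48) + 64*y^3 + 224*y^2 + 84*y - 36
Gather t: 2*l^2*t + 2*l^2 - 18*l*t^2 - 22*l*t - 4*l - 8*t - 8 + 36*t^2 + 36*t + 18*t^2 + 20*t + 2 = 2*l^2 - 4*l + t^2*(54 - 18*l) + t*(2*l^2 - 22*l + 48) - 6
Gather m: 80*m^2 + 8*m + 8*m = 80*m^2 + 16*m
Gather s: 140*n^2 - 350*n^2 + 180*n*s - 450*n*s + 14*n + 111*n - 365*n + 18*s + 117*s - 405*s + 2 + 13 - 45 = -210*n^2 - 240*n + s*(-270*n - 270) - 30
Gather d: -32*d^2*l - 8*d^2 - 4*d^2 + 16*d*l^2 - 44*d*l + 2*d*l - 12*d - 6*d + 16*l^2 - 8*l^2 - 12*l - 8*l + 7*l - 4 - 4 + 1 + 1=d^2*(-32*l - 12) + d*(16*l^2 - 42*l - 18) + 8*l^2 - 13*l - 6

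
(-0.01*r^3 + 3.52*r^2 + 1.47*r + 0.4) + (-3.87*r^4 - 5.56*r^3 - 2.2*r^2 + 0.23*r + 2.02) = -3.87*r^4 - 5.57*r^3 + 1.32*r^2 + 1.7*r + 2.42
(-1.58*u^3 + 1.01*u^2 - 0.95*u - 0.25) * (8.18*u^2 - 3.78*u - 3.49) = -12.9244*u^5 + 14.2342*u^4 - 6.0746*u^3 - 1.9789*u^2 + 4.2605*u + 0.8725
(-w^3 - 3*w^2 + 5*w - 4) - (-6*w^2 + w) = -w^3 + 3*w^2 + 4*w - 4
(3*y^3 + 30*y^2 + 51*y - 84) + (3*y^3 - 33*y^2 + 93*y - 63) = 6*y^3 - 3*y^2 + 144*y - 147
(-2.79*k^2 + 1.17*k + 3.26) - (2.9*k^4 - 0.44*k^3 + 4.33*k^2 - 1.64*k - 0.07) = -2.9*k^4 + 0.44*k^3 - 7.12*k^2 + 2.81*k + 3.33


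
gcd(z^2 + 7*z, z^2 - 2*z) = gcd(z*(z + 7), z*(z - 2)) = z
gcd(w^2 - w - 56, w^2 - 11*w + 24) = w - 8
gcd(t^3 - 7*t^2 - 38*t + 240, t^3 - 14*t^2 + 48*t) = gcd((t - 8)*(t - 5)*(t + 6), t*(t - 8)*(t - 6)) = t - 8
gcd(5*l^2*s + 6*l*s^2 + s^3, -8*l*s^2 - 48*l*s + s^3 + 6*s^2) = s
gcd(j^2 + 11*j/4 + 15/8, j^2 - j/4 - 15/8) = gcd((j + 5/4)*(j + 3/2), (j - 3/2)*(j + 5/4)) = j + 5/4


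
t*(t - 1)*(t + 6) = t^3 + 5*t^2 - 6*t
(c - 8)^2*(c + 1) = c^3 - 15*c^2 + 48*c + 64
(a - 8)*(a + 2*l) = a^2 + 2*a*l - 8*a - 16*l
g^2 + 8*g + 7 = (g + 1)*(g + 7)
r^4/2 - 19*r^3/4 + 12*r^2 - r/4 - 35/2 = (r/2 + 1/2)*(r - 5)*(r - 7/2)*(r - 2)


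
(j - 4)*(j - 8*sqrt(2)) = j^2 - 8*sqrt(2)*j - 4*j + 32*sqrt(2)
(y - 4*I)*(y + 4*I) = y^2 + 16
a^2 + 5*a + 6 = (a + 2)*(a + 3)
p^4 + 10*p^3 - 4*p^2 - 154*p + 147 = (p - 3)*(p - 1)*(p + 7)^2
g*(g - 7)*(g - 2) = g^3 - 9*g^2 + 14*g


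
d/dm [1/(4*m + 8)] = -1/(4*(m + 2)^2)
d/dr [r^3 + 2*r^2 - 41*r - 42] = 3*r^2 + 4*r - 41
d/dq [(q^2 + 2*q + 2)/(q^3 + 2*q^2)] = (-q^3 - 4*q^2 - 10*q - 8)/(q^3*(q^2 + 4*q + 4))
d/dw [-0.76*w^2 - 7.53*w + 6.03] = -1.52*w - 7.53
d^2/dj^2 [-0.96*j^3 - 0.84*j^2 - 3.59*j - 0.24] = -5.76*j - 1.68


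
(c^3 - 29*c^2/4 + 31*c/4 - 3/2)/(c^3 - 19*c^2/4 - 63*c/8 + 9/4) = 2*(c - 1)/(2*c + 3)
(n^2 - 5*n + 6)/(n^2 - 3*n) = (n - 2)/n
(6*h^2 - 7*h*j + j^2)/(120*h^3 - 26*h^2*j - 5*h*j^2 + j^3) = (h - j)/(20*h^2 - h*j - j^2)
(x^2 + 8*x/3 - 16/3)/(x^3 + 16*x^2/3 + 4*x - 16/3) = (3*x - 4)/(3*x^2 + 4*x - 4)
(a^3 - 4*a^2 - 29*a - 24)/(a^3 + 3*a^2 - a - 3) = (a - 8)/(a - 1)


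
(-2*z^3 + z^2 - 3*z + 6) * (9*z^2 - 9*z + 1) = -18*z^5 + 27*z^4 - 38*z^3 + 82*z^2 - 57*z + 6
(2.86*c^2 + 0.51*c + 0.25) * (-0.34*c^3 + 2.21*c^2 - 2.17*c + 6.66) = -0.9724*c^5 + 6.1472*c^4 - 5.1641*c^3 + 18.4934*c^2 + 2.8541*c + 1.665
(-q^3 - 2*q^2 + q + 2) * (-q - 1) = q^4 + 3*q^3 + q^2 - 3*q - 2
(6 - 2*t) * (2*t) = -4*t^2 + 12*t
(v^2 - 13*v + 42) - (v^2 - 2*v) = 42 - 11*v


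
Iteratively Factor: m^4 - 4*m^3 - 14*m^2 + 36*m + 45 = (m + 3)*(m^3 - 7*m^2 + 7*m + 15) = (m - 5)*(m + 3)*(m^2 - 2*m - 3) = (m - 5)*(m - 3)*(m + 3)*(m + 1)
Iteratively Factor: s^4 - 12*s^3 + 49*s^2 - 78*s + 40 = (s - 4)*(s^3 - 8*s^2 + 17*s - 10) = (s - 4)*(s - 2)*(s^2 - 6*s + 5) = (s - 4)*(s - 2)*(s - 1)*(s - 5)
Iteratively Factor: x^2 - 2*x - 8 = (x - 4)*(x + 2)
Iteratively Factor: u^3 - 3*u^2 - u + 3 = (u + 1)*(u^2 - 4*u + 3) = (u - 1)*(u + 1)*(u - 3)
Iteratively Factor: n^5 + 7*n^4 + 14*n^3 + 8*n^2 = (n + 1)*(n^4 + 6*n^3 + 8*n^2) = (n + 1)*(n + 2)*(n^3 + 4*n^2) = (n + 1)*(n + 2)*(n + 4)*(n^2) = n*(n + 1)*(n + 2)*(n + 4)*(n)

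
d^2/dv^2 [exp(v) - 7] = exp(v)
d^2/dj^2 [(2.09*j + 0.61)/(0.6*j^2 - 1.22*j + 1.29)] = ((4.3676 - 7.524*j)*(0.6*j^2 - 1.22*j + 1.29) + (1.2*j - 1.22)*(2.09*j + 0.61)*(2.4*j - 2.44))/(0.6*j^2 - 1.22*j + 1.29)^3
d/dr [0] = 0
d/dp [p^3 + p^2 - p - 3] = 3*p^2 + 2*p - 1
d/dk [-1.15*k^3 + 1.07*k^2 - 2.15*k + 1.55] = -3.45*k^2 + 2.14*k - 2.15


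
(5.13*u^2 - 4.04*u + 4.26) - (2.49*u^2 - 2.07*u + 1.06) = 2.64*u^2 - 1.97*u + 3.2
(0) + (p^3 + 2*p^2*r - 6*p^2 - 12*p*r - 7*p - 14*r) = p^3 + 2*p^2*r - 6*p^2 - 12*p*r - 7*p - 14*r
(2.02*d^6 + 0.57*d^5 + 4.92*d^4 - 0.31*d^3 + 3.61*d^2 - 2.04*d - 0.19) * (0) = 0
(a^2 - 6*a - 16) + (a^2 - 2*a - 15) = 2*a^2 - 8*a - 31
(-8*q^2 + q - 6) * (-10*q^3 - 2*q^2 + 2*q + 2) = 80*q^5 + 6*q^4 + 42*q^3 - 2*q^2 - 10*q - 12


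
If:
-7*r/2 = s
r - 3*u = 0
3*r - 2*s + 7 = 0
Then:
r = -7/10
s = 49/20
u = -7/30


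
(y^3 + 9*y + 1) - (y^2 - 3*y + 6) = y^3 - y^2 + 12*y - 5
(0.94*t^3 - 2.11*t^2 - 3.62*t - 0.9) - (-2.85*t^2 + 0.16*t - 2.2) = 0.94*t^3 + 0.74*t^2 - 3.78*t + 1.3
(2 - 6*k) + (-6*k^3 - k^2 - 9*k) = -6*k^3 - k^2 - 15*k + 2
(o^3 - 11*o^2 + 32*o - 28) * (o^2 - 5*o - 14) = o^5 - 16*o^4 + 73*o^3 - 34*o^2 - 308*o + 392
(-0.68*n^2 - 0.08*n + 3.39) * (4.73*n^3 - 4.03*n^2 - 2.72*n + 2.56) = -3.2164*n^5 + 2.362*n^4 + 18.2067*n^3 - 15.1849*n^2 - 9.4256*n + 8.6784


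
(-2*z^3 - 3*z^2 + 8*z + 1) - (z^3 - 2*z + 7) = -3*z^3 - 3*z^2 + 10*z - 6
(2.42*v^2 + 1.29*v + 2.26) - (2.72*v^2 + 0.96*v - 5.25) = -0.3*v^2 + 0.33*v + 7.51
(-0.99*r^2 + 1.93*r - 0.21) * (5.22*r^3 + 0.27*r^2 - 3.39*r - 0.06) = -5.1678*r^5 + 9.8073*r^4 + 2.781*r^3 - 6.54*r^2 + 0.5961*r + 0.0126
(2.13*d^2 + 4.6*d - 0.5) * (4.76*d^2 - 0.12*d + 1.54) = 10.1388*d^4 + 21.6404*d^3 + 0.3482*d^2 + 7.144*d - 0.77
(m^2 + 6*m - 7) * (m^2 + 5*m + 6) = m^4 + 11*m^3 + 29*m^2 + m - 42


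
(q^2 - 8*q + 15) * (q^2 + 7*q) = q^4 - q^3 - 41*q^2 + 105*q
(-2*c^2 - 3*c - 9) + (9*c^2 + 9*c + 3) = 7*c^2 + 6*c - 6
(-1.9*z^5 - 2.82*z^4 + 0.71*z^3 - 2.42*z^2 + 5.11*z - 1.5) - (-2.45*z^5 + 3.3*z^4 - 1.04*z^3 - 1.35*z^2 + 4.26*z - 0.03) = 0.55*z^5 - 6.12*z^4 + 1.75*z^3 - 1.07*z^2 + 0.850000000000001*z - 1.47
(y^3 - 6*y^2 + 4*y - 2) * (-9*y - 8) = -9*y^4 + 46*y^3 + 12*y^2 - 14*y + 16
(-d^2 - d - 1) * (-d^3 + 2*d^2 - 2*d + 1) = d^5 - d^4 + d^3 - d^2 + d - 1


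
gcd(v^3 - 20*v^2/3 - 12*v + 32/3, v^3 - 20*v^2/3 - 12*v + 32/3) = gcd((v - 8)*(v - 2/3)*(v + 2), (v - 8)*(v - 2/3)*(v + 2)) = v^3 - 20*v^2/3 - 12*v + 32/3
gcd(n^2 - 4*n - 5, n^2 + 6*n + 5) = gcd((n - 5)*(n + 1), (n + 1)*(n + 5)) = n + 1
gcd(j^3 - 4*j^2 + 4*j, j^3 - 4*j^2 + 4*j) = j^3 - 4*j^2 + 4*j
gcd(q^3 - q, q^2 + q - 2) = q - 1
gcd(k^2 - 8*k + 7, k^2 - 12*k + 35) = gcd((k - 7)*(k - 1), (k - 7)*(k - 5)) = k - 7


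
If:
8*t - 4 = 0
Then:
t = 1/2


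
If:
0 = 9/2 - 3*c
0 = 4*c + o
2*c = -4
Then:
No Solution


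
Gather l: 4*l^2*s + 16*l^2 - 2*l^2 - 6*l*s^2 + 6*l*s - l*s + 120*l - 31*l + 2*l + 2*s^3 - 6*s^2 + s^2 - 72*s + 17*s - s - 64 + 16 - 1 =l^2*(4*s + 14) + l*(-6*s^2 + 5*s + 91) + 2*s^3 - 5*s^2 - 56*s - 49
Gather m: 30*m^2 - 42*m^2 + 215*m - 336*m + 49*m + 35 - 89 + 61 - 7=-12*m^2 - 72*m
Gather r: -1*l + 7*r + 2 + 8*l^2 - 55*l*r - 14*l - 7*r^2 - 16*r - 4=8*l^2 - 15*l - 7*r^2 + r*(-55*l - 9) - 2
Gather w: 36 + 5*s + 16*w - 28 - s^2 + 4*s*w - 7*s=-s^2 - 2*s + w*(4*s + 16) + 8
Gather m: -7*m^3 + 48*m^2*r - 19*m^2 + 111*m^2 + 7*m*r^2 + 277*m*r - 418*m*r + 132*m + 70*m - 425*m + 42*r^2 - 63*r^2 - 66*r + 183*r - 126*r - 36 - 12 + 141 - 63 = -7*m^3 + m^2*(48*r + 92) + m*(7*r^2 - 141*r - 223) - 21*r^2 - 9*r + 30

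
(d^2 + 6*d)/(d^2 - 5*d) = (d + 6)/(d - 5)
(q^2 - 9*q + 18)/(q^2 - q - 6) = (q - 6)/(q + 2)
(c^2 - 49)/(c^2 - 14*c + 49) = (c + 7)/(c - 7)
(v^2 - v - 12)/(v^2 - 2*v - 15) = (v - 4)/(v - 5)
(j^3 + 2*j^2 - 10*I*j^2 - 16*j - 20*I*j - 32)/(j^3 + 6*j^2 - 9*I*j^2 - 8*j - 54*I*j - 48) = (j^2 + 2*j*(1 - I) - 4*I)/(j^2 + j*(6 - I) - 6*I)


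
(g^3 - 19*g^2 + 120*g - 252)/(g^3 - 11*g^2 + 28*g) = (g^2 - 12*g + 36)/(g*(g - 4))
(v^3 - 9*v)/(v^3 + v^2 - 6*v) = (v - 3)/(v - 2)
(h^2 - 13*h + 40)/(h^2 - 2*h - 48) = (h - 5)/(h + 6)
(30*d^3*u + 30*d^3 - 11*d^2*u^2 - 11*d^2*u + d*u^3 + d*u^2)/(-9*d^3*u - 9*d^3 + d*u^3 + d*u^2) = (30*d^2 - 11*d*u + u^2)/(-9*d^2 + u^2)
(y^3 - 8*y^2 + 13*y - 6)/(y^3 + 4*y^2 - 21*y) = (y^3 - 8*y^2 + 13*y - 6)/(y*(y^2 + 4*y - 21))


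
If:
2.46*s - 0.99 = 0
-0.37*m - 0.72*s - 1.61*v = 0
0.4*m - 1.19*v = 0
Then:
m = -0.32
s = 0.40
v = -0.11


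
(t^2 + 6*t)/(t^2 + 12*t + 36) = t/(t + 6)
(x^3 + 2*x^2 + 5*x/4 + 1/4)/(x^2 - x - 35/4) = (4*x^3 + 8*x^2 + 5*x + 1)/(4*x^2 - 4*x - 35)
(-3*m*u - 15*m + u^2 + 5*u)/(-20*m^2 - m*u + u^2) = (3*m*u + 15*m - u^2 - 5*u)/(20*m^2 + m*u - u^2)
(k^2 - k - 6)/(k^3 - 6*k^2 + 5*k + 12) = (k + 2)/(k^2 - 3*k - 4)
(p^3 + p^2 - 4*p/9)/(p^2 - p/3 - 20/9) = p*(3*p - 1)/(3*p - 5)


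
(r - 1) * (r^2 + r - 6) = r^3 - 7*r + 6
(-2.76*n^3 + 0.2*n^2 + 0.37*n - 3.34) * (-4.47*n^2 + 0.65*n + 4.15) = 12.3372*n^5 - 2.688*n^4 - 12.9779*n^3 + 16.0003*n^2 - 0.6355*n - 13.861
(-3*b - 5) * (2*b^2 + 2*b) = -6*b^3 - 16*b^2 - 10*b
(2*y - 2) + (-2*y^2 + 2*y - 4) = -2*y^2 + 4*y - 6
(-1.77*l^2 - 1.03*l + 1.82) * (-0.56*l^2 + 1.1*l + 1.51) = 0.9912*l^4 - 1.3702*l^3 - 4.8249*l^2 + 0.4467*l + 2.7482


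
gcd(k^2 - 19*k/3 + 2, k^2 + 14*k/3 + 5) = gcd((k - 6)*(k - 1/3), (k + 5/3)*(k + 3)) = 1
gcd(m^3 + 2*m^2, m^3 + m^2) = m^2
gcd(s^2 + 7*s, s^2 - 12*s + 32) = 1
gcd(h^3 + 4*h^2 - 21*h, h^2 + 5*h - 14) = h + 7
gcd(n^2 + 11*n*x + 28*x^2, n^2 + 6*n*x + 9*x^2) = 1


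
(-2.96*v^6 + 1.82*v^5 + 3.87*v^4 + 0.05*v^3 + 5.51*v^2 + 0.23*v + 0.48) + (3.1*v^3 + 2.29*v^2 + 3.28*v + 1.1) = -2.96*v^6 + 1.82*v^5 + 3.87*v^4 + 3.15*v^3 + 7.8*v^2 + 3.51*v + 1.58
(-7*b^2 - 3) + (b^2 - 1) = -6*b^2 - 4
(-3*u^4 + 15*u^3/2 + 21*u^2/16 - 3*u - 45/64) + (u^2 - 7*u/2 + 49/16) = -3*u^4 + 15*u^3/2 + 37*u^2/16 - 13*u/2 + 151/64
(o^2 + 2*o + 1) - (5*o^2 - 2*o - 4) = -4*o^2 + 4*o + 5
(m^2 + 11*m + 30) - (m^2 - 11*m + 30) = 22*m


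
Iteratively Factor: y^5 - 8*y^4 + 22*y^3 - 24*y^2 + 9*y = (y - 3)*(y^4 - 5*y^3 + 7*y^2 - 3*y) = (y - 3)*(y - 1)*(y^3 - 4*y^2 + 3*y) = y*(y - 3)*(y - 1)*(y^2 - 4*y + 3) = y*(y - 3)*(y - 1)^2*(y - 3)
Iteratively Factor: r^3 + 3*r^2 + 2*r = (r)*(r^2 + 3*r + 2) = r*(r + 1)*(r + 2)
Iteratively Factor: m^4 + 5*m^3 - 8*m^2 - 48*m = (m + 4)*(m^3 + m^2 - 12*m) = (m - 3)*(m + 4)*(m^2 + 4*m) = m*(m - 3)*(m + 4)*(m + 4)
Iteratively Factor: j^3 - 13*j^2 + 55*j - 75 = (j - 5)*(j^2 - 8*j + 15) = (j - 5)^2*(j - 3)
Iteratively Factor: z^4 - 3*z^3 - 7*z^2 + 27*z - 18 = (z - 2)*(z^3 - z^2 - 9*z + 9) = (z - 2)*(z - 1)*(z^2 - 9) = (z - 3)*(z - 2)*(z - 1)*(z + 3)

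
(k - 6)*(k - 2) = k^2 - 8*k + 12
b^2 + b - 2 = (b - 1)*(b + 2)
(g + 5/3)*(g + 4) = g^2 + 17*g/3 + 20/3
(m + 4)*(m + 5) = m^2 + 9*m + 20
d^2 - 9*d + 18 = (d - 6)*(d - 3)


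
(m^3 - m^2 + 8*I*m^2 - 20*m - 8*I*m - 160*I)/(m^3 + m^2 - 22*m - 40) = (m + 8*I)/(m + 2)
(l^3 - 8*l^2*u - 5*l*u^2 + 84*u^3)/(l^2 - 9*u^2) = (-l^2 + 11*l*u - 28*u^2)/(-l + 3*u)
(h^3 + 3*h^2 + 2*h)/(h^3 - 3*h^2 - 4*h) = (h + 2)/(h - 4)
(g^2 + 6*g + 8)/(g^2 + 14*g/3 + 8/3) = 3*(g + 2)/(3*g + 2)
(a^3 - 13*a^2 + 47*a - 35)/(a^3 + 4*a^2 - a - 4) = (a^2 - 12*a + 35)/(a^2 + 5*a + 4)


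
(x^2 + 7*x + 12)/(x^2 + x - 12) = (x + 3)/(x - 3)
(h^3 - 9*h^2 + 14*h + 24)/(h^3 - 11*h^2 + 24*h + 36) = (h - 4)/(h - 6)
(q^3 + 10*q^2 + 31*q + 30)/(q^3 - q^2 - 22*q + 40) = (q^2 + 5*q + 6)/(q^2 - 6*q + 8)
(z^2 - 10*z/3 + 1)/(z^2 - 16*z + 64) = (z^2 - 10*z/3 + 1)/(z^2 - 16*z + 64)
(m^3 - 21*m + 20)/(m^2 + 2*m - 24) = (m^2 + 4*m - 5)/(m + 6)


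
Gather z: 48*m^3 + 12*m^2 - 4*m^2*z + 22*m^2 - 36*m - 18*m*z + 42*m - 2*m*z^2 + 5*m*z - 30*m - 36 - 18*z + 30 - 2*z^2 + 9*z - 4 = 48*m^3 + 34*m^2 - 24*m + z^2*(-2*m - 2) + z*(-4*m^2 - 13*m - 9) - 10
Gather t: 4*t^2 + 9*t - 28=4*t^2 + 9*t - 28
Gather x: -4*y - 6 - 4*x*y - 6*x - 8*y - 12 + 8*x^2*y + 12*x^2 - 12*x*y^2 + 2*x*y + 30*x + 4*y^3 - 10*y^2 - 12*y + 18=x^2*(8*y + 12) + x*(-12*y^2 - 2*y + 24) + 4*y^3 - 10*y^2 - 24*y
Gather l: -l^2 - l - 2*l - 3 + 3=-l^2 - 3*l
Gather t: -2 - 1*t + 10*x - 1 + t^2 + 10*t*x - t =t^2 + t*(10*x - 2) + 10*x - 3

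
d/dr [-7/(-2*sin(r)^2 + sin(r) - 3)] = 7*(1 - 4*sin(r))*cos(r)/(-sin(r) - cos(2*r) + 4)^2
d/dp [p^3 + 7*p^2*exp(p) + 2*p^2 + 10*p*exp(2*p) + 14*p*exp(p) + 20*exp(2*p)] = 7*p^2*exp(p) + 3*p^2 + 20*p*exp(2*p) + 28*p*exp(p) + 4*p + 50*exp(2*p) + 14*exp(p)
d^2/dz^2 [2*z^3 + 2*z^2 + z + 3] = 12*z + 4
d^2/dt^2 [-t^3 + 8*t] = -6*t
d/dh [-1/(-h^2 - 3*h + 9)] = (-2*h - 3)/(h^2 + 3*h - 9)^2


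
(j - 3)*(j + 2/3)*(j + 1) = j^3 - 4*j^2/3 - 13*j/3 - 2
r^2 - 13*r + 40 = (r - 8)*(r - 5)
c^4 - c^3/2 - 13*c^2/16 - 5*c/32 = c*(c - 5/4)*(c + 1/4)*(c + 1/2)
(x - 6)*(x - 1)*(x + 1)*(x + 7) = x^4 + x^3 - 43*x^2 - x + 42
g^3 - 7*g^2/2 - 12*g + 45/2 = (g - 5)*(g - 3/2)*(g + 3)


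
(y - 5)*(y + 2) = y^2 - 3*y - 10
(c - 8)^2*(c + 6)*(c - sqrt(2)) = c^4 - 10*c^3 - sqrt(2)*c^3 - 32*c^2 + 10*sqrt(2)*c^2 + 32*sqrt(2)*c + 384*c - 384*sqrt(2)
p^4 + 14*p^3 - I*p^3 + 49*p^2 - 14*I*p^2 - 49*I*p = p*(p + 7)^2*(p - I)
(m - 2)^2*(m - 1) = m^3 - 5*m^2 + 8*m - 4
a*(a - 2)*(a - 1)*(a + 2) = a^4 - a^3 - 4*a^2 + 4*a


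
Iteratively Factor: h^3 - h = (h + 1)*(h^2 - h) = h*(h + 1)*(h - 1)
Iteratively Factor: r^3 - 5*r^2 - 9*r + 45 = (r - 3)*(r^2 - 2*r - 15) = (r - 5)*(r - 3)*(r + 3)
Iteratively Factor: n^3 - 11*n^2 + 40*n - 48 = (n - 3)*(n^2 - 8*n + 16) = (n - 4)*(n - 3)*(n - 4)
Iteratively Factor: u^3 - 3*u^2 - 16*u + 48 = (u - 4)*(u^2 + u - 12) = (u - 4)*(u + 4)*(u - 3)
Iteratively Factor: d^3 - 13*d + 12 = (d - 3)*(d^2 + 3*d - 4) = (d - 3)*(d + 4)*(d - 1)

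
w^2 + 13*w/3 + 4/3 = (w + 1/3)*(w + 4)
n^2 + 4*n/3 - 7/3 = (n - 1)*(n + 7/3)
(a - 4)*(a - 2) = a^2 - 6*a + 8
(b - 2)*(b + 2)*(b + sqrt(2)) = b^3 + sqrt(2)*b^2 - 4*b - 4*sqrt(2)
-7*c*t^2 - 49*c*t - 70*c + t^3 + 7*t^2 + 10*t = (-7*c + t)*(t + 2)*(t + 5)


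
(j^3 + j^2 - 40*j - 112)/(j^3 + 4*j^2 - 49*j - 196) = (j + 4)/(j + 7)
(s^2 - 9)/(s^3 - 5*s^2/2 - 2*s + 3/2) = 2*(s + 3)/(2*s^2 + s - 1)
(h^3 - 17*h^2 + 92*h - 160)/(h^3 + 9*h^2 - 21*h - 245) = (h^2 - 12*h + 32)/(h^2 + 14*h + 49)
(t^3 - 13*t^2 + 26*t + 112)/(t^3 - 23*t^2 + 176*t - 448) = (t + 2)/(t - 8)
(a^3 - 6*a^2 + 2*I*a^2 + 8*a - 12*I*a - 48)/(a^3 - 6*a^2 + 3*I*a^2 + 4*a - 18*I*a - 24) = (a - 2*I)/(a - I)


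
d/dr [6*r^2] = 12*r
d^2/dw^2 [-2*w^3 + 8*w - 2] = -12*w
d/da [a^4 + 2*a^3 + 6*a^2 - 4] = 2*a*(2*a^2 + 3*a + 6)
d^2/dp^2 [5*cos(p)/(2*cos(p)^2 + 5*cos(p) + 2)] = (-20*sin(p)^2*cos(p) + 50*sin(p)^2 - 120*cos(p) - 150)*sin(p)^2/((cos(p) + 2)^3*(2*cos(p) + 1)^3)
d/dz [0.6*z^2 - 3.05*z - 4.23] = 1.2*z - 3.05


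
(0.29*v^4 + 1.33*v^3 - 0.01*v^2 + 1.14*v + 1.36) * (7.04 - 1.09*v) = -0.3161*v^5 + 0.5919*v^4 + 9.3741*v^3 - 1.313*v^2 + 6.5432*v + 9.5744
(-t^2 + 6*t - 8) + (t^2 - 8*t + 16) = 8 - 2*t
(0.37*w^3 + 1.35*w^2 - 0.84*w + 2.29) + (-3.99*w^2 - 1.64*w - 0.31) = 0.37*w^3 - 2.64*w^2 - 2.48*w + 1.98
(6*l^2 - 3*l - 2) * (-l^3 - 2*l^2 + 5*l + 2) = -6*l^5 - 9*l^4 + 38*l^3 + l^2 - 16*l - 4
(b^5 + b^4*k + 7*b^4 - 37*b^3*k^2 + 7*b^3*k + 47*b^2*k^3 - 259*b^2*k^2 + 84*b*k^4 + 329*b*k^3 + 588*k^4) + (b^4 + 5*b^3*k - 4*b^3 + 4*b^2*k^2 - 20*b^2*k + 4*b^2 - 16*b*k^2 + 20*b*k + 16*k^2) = b^5 + b^4*k + 8*b^4 - 37*b^3*k^2 + 12*b^3*k - 4*b^3 + 47*b^2*k^3 - 255*b^2*k^2 - 20*b^2*k + 4*b^2 + 84*b*k^4 + 329*b*k^3 - 16*b*k^2 + 20*b*k + 588*k^4 + 16*k^2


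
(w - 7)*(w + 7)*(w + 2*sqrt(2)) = w^3 + 2*sqrt(2)*w^2 - 49*w - 98*sqrt(2)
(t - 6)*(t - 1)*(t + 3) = t^3 - 4*t^2 - 15*t + 18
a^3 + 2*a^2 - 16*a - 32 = (a - 4)*(a + 2)*(a + 4)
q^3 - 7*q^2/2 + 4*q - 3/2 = (q - 3/2)*(q - 1)^2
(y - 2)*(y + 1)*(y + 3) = y^3 + 2*y^2 - 5*y - 6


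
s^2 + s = s*(s + 1)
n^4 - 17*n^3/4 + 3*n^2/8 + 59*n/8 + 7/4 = (n - 7/2)*(n - 2)*(n + 1/4)*(n + 1)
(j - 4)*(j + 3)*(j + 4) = j^3 + 3*j^2 - 16*j - 48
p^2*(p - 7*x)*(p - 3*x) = p^4 - 10*p^3*x + 21*p^2*x^2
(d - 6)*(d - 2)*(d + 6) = d^3 - 2*d^2 - 36*d + 72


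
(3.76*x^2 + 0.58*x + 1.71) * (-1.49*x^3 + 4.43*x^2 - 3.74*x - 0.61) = -5.6024*x^5 + 15.7926*x^4 - 14.0409*x^3 + 3.1125*x^2 - 6.7492*x - 1.0431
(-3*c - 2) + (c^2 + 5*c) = c^2 + 2*c - 2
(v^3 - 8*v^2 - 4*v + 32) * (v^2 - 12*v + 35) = v^5 - 20*v^4 + 127*v^3 - 200*v^2 - 524*v + 1120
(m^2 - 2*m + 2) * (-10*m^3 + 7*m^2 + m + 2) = -10*m^5 + 27*m^4 - 33*m^3 + 14*m^2 - 2*m + 4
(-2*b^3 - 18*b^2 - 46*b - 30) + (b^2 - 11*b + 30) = -2*b^3 - 17*b^2 - 57*b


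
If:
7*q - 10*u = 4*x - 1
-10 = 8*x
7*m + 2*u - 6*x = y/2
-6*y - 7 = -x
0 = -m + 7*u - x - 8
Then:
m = -1133/816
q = 677/2856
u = 625/816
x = -5/4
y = -11/8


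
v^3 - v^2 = v^2*(v - 1)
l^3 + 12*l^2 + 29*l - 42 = (l - 1)*(l + 6)*(l + 7)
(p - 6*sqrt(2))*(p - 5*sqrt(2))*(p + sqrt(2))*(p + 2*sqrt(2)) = p^4 - 8*sqrt(2)*p^3 - 2*p^2 + 136*sqrt(2)*p + 240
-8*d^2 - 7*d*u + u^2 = (-8*d + u)*(d + u)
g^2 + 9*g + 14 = (g + 2)*(g + 7)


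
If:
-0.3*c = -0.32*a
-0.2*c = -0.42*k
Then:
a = 1.96875*k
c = 2.1*k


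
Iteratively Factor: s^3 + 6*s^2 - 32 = (s + 4)*(s^2 + 2*s - 8) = (s + 4)^2*(s - 2)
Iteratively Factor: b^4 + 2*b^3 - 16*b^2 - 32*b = (b - 4)*(b^3 + 6*b^2 + 8*b) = b*(b - 4)*(b^2 + 6*b + 8) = b*(b - 4)*(b + 4)*(b + 2)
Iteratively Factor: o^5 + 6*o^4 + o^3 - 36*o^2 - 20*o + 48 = (o + 4)*(o^4 + 2*o^3 - 7*o^2 - 8*o + 12) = (o - 2)*(o + 4)*(o^3 + 4*o^2 + o - 6) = (o - 2)*(o + 2)*(o + 4)*(o^2 + 2*o - 3) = (o - 2)*(o - 1)*(o + 2)*(o + 4)*(o + 3)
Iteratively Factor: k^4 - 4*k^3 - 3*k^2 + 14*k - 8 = (k - 1)*(k^3 - 3*k^2 - 6*k + 8) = (k - 1)*(k + 2)*(k^2 - 5*k + 4) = (k - 1)^2*(k + 2)*(k - 4)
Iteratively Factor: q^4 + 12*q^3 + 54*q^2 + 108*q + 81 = (q + 3)*(q^3 + 9*q^2 + 27*q + 27) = (q + 3)^2*(q^2 + 6*q + 9) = (q + 3)^3*(q + 3)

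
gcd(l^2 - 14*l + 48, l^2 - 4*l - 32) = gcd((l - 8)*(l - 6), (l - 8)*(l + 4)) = l - 8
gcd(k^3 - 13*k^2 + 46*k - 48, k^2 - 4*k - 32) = k - 8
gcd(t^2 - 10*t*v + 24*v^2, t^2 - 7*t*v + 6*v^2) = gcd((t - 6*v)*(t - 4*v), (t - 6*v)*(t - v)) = t - 6*v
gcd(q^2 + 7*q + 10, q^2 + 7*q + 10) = q^2 + 7*q + 10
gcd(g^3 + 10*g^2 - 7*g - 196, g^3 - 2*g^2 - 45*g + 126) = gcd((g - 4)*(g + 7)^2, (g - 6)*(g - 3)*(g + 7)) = g + 7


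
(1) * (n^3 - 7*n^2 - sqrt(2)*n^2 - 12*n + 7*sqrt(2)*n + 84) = n^3 - 7*n^2 - sqrt(2)*n^2 - 12*n + 7*sqrt(2)*n + 84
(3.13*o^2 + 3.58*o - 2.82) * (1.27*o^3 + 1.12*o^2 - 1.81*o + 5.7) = 3.9751*o^5 + 8.0522*o^4 - 5.2371*o^3 + 8.2028*o^2 + 25.5102*o - 16.074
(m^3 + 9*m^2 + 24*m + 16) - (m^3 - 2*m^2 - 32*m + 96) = 11*m^2 + 56*m - 80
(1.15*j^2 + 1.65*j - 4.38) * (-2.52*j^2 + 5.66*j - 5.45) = -2.898*j^4 + 2.351*j^3 + 14.1091*j^2 - 33.7833*j + 23.871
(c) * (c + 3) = c^2 + 3*c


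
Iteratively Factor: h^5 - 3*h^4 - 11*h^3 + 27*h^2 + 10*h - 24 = (h - 4)*(h^4 + h^3 - 7*h^2 - h + 6) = (h - 4)*(h + 3)*(h^3 - 2*h^2 - h + 2) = (h - 4)*(h - 1)*(h + 3)*(h^2 - h - 2) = (h - 4)*(h - 2)*(h - 1)*(h + 3)*(h + 1)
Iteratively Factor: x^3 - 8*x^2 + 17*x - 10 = (x - 1)*(x^2 - 7*x + 10) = (x - 2)*(x - 1)*(x - 5)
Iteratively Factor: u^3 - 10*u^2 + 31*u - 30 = (u - 5)*(u^2 - 5*u + 6) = (u - 5)*(u - 2)*(u - 3)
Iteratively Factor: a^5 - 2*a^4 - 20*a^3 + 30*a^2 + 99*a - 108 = (a + 3)*(a^4 - 5*a^3 - 5*a^2 + 45*a - 36) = (a + 3)^2*(a^3 - 8*a^2 + 19*a - 12) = (a - 3)*(a + 3)^2*(a^2 - 5*a + 4) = (a - 4)*(a - 3)*(a + 3)^2*(a - 1)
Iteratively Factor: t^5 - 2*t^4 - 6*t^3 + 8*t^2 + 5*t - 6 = (t - 1)*(t^4 - t^3 - 7*t^2 + t + 6) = (t - 1)*(t + 1)*(t^3 - 2*t^2 - 5*t + 6) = (t - 1)*(t + 1)*(t + 2)*(t^2 - 4*t + 3) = (t - 3)*(t - 1)*(t + 1)*(t + 2)*(t - 1)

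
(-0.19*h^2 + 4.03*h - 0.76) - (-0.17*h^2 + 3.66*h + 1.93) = -0.02*h^2 + 0.37*h - 2.69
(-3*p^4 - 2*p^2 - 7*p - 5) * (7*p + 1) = -21*p^5 - 3*p^4 - 14*p^3 - 51*p^2 - 42*p - 5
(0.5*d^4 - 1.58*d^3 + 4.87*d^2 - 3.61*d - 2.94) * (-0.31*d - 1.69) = -0.155*d^5 - 0.3552*d^4 + 1.1605*d^3 - 7.1112*d^2 + 7.0123*d + 4.9686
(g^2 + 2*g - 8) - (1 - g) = g^2 + 3*g - 9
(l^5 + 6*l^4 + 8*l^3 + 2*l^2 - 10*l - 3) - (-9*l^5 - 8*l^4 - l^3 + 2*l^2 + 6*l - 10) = 10*l^5 + 14*l^4 + 9*l^3 - 16*l + 7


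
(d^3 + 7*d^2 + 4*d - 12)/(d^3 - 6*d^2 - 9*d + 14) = (d + 6)/(d - 7)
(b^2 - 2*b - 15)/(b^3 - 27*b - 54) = (b - 5)/(b^2 - 3*b - 18)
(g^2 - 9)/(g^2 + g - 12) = (g + 3)/(g + 4)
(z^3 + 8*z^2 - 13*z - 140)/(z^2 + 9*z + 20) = (z^2 + 3*z - 28)/(z + 4)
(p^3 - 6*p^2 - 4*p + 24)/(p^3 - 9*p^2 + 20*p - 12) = (p + 2)/(p - 1)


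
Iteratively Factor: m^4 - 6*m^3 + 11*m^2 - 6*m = (m - 2)*(m^3 - 4*m^2 + 3*m) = (m - 2)*(m - 1)*(m^2 - 3*m) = m*(m - 2)*(m - 1)*(m - 3)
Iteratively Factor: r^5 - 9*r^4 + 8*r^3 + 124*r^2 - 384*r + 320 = (r - 2)*(r^4 - 7*r^3 - 6*r^2 + 112*r - 160) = (r - 5)*(r - 2)*(r^3 - 2*r^2 - 16*r + 32) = (r - 5)*(r - 2)^2*(r^2 - 16) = (r - 5)*(r - 4)*(r - 2)^2*(r + 4)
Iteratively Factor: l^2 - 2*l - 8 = (l - 4)*(l + 2)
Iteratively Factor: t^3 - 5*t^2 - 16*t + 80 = (t - 4)*(t^2 - t - 20) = (t - 4)*(t + 4)*(t - 5)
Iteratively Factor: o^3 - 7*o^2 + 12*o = (o)*(o^2 - 7*o + 12) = o*(o - 3)*(o - 4)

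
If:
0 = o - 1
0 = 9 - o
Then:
No Solution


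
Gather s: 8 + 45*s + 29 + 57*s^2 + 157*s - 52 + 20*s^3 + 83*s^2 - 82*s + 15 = 20*s^3 + 140*s^2 + 120*s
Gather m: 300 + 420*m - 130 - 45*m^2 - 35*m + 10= -45*m^2 + 385*m + 180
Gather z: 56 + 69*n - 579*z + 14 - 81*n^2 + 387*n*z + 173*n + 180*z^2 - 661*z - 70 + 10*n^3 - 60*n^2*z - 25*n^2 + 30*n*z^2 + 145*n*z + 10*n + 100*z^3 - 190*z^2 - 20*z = 10*n^3 - 106*n^2 + 252*n + 100*z^3 + z^2*(30*n - 10) + z*(-60*n^2 + 532*n - 1260)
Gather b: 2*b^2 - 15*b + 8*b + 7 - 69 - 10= 2*b^2 - 7*b - 72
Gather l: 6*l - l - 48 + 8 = 5*l - 40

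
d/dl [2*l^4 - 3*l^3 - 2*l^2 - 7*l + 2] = 8*l^3 - 9*l^2 - 4*l - 7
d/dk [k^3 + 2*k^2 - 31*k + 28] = 3*k^2 + 4*k - 31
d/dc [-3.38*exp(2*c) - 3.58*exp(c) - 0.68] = (-6.76*exp(c) - 3.58)*exp(c)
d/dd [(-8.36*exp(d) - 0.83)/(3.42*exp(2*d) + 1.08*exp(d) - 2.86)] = (28.5912*exp(2*d) + 5.6772*exp(d) + 24.806)*exp(d)/(11.6964*exp(4*d) + 7.3872*exp(3*d) - 18.396*exp(2*d) - 6.1776*exp(d) + 8.1796)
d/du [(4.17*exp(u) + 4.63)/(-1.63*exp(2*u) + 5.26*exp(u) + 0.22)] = (6.7971*exp(2*u) + 15.0938*exp(u) - 23.4364)*exp(u)/(2.6569*exp(4*u) - 17.1476*exp(3*u) + 26.9504*exp(2*u) + 2.3144*exp(u) + 0.0484)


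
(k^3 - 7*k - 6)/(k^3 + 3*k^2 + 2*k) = (k - 3)/k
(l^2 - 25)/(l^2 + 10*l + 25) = (l - 5)/(l + 5)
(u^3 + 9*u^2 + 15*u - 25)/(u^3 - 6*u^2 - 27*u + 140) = (u^2 + 4*u - 5)/(u^2 - 11*u + 28)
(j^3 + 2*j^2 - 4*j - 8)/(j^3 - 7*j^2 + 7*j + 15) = (j^3 + 2*j^2 - 4*j - 8)/(j^3 - 7*j^2 + 7*j + 15)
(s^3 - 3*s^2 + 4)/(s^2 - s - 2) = s - 2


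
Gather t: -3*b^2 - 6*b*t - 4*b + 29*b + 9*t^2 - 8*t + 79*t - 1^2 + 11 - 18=-3*b^2 + 25*b + 9*t^2 + t*(71 - 6*b) - 8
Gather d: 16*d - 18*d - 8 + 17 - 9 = -2*d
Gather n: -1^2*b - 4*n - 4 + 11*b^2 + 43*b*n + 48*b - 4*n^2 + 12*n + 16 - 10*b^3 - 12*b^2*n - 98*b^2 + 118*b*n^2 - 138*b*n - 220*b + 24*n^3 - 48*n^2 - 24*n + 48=-10*b^3 - 87*b^2 - 173*b + 24*n^3 + n^2*(118*b - 52) + n*(-12*b^2 - 95*b - 16) + 60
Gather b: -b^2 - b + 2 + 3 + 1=-b^2 - b + 6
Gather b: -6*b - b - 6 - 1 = -7*b - 7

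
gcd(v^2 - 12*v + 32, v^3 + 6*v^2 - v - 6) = 1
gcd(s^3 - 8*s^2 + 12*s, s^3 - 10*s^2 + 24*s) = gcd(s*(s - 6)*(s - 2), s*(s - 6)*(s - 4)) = s^2 - 6*s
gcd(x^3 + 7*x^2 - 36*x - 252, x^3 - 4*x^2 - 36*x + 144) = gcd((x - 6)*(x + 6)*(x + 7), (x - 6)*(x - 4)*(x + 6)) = x^2 - 36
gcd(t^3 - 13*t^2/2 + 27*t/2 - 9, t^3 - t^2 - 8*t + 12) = t - 2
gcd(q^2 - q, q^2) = q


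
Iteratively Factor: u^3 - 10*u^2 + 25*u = (u - 5)*(u^2 - 5*u) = u*(u - 5)*(u - 5)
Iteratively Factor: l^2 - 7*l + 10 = (l - 2)*(l - 5)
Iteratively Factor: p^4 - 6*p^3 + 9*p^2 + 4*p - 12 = (p - 2)*(p^3 - 4*p^2 + p + 6) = (p - 2)^2*(p^2 - 2*p - 3) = (p - 2)^2*(p + 1)*(p - 3)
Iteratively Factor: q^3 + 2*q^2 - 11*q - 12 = (q - 3)*(q^2 + 5*q + 4) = (q - 3)*(q + 4)*(q + 1)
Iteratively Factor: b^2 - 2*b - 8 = (b + 2)*(b - 4)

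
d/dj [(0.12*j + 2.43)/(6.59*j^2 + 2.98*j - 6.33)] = (0.7908*j^2 + 0.3576*j - (0.12*j + 2.43)*(13.18*j + 2.98) - 0.7596)/(6.59*j^2 + 2.98*j - 6.33)^2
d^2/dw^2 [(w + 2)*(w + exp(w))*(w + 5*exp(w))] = 6*w^2*exp(w) + 20*w*exp(2*w) + 36*w*exp(w) + 6*w + 60*exp(2*w) + 36*exp(w) + 4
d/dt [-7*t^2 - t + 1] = -14*t - 1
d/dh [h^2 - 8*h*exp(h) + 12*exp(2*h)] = -8*h*exp(h) + 2*h + 24*exp(2*h) - 8*exp(h)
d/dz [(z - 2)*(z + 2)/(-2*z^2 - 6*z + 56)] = 3*(-z^2 + 16*z - 4)/(2*(z^4 + 6*z^3 - 47*z^2 - 168*z + 784))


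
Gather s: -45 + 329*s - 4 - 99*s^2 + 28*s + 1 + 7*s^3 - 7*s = 7*s^3 - 99*s^2 + 350*s - 48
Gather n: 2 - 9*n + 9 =11 - 9*n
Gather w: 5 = 5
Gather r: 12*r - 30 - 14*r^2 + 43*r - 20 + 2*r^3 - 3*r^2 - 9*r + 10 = 2*r^3 - 17*r^2 + 46*r - 40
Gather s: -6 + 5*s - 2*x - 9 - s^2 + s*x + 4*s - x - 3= -s^2 + s*(x + 9) - 3*x - 18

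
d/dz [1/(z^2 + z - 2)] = (-2*z - 1)/(z^2 + z - 2)^2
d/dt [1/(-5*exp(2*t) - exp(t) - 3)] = (10*exp(t) + 1)*exp(t)/(5*exp(2*t) + exp(t) + 3)^2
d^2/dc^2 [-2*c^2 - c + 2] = -4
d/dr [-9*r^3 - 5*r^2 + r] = -27*r^2 - 10*r + 1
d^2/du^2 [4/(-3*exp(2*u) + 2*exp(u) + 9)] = 8*(4*(3*exp(u) - 1)^2*exp(u) + (6*exp(u) - 1)*(-3*exp(2*u) + 2*exp(u) + 9))*exp(u)/(-3*exp(2*u) + 2*exp(u) + 9)^3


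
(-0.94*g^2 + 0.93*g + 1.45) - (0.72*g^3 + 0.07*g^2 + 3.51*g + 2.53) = -0.72*g^3 - 1.01*g^2 - 2.58*g - 1.08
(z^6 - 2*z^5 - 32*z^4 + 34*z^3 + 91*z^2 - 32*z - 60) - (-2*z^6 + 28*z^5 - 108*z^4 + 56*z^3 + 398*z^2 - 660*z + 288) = 3*z^6 - 30*z^5 + 76*z^4 - 22*z^3 - 307*z^2 + 628*z - 348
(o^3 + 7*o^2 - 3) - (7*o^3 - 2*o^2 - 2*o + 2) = -6*o^3 + 9*o^2 + 2*o - 5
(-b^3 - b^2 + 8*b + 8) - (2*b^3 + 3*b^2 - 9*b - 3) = -3*b^3 - 4*b^2 + 17*b + 11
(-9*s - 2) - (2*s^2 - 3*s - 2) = -2*s^2 - 6*s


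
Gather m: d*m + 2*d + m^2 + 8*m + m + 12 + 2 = 2*d + m^2 + m*(d + 9) + 14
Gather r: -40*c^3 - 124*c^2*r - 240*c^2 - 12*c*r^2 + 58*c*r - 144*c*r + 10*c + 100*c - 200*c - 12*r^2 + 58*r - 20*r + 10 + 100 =-40*c^3 - 240*c^2 - 90*c + r^2*(-12*c - 12) + r*(-124*c^2 - 86*c + 38) + 110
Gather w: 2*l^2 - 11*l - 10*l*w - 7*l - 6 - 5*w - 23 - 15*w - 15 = 2*l^2 - 18*l + w*(-10*l - 20) - 44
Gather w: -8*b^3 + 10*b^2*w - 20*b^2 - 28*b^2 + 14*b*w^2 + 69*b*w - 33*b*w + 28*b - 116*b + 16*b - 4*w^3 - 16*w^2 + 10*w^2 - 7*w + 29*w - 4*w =-8*b^3 - 48*b^2 - 72*b - 4*w^3 + w^2*(14*b - 6) + w*(10*b^2 + 36*b + 18)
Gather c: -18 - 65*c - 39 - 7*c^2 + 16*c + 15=-7*c^2 - 49*c - 42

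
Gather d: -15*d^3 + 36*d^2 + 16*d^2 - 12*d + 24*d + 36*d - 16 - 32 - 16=-15*d^3 + 52*d^2 + 48*d - 64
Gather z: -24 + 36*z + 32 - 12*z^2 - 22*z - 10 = -12*z^2 + 14*z - 2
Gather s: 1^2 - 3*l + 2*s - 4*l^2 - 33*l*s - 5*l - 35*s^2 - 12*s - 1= -4*l^2 - 8*l - 35*s^2 + s*(-33*l - 10)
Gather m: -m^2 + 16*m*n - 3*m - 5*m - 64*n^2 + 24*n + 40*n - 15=-m^2 + m*(16*n - 8) - 64*n^2 + 64*n - 15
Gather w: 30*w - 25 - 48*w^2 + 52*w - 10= -48*w^2 + 82*w - 35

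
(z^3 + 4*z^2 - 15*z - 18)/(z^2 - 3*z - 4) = (z^2 + 3*z - 18)/(z - 4)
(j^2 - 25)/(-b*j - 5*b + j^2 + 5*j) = (5 - j)/(b - j)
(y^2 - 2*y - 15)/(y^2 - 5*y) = (y + 3)/y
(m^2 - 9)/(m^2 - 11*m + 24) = (m + 3)/(m - 8)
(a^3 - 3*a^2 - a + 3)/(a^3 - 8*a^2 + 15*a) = (a^2 - 1)/(a*(a - 5))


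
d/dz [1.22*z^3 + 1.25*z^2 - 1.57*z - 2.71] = 3.66*z^2 + 2.5*z - 1.57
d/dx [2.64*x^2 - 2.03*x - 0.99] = 5.28*x - 2.03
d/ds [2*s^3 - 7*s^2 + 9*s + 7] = 6*s^2 - 14*s + 9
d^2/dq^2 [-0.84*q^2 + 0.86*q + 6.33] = -1.68000000000000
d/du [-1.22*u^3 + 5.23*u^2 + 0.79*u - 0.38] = -3.66*u^2 + 10.46*u + 0.79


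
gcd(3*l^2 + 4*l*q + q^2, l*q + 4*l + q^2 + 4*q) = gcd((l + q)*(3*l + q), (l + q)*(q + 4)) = l + q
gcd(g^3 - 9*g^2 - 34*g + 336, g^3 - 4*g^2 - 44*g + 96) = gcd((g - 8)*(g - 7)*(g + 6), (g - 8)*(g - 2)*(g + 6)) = g^2 - 2*g - 48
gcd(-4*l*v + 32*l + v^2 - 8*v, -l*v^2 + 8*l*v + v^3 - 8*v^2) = v - 8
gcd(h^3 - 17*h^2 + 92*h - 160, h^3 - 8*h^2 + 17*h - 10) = h - 5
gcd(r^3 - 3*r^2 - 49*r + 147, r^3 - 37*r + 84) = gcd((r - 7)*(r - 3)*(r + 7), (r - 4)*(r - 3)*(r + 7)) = r^2 + 4*r - 21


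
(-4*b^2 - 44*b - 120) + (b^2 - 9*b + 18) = -3*b^2 - 53*b - 102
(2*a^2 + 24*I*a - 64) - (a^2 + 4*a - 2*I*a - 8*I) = a^2 - 4*a + 26*I*a - 64 + 8*I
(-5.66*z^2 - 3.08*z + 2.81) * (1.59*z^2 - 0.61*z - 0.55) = -8.9994*z^4 - 1.4446*z^3 + 9.4597*z^2 - 0.0200999999999998*z - 1.5455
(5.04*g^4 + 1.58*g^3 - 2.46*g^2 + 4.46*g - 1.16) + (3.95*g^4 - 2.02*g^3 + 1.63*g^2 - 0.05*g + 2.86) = 8.99*g^4 - 0.44*g^3 - 0.83*g^2 + 4.41*g + 1.7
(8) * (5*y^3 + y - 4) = 40*y^3 + 8*y - 32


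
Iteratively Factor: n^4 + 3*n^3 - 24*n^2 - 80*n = (n)*(n^3 + 3*n^2 - 24*n - 80) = n*(n - 5)*(n^2 + 8*n + 16) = n*(n - 5)*(n + 4)*(n + 4)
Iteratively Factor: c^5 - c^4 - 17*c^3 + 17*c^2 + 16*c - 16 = (c - 4)*(c^4 + 3*c^3 - 5*c^2 - 3*c + 4) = (c - 4)*(c + 4)*(c^3 - c^2 - c + 1) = (c - 4)*(c - 1)*(c + 4)*(c^2 - 1) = (c - 4)*(c - 1)^2*(c + 4)*(c + 1)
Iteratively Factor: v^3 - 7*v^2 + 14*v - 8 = (v - 1)*(v^2 - 6*v + 8) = (v - 2)*(v - 1)*(v - 4)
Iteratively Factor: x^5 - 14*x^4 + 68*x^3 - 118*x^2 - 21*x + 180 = (x - 4)*(x^4 - 10*x^3 + 28*x^2 - 6*x - 45) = (x - 5)*(x - 4)*(x^3 - 5*x^2 + 3*x + 9) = (x - 5)*(x - 4)*(x - 3)*(x^2 - 2*x - 3) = (x - 5)*(x - 4)*(x - 3)^2*(x + 1)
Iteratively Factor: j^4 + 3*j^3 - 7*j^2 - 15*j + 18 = (j - 2)*(j^3 + 5*j^2 + 3*j - 9) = (j - 2)*(j + 3)*(j^2 + 2*j - 3) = (j - 2)*(j - 1)*(j + 3)*(j + 3)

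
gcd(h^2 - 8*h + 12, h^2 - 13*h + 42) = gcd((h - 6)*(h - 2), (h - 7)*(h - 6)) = h - 6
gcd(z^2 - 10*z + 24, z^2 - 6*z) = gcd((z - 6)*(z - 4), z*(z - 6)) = z - 6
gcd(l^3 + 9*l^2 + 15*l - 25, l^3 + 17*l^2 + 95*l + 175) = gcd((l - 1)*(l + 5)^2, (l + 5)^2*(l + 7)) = l^2 + 10*l + 25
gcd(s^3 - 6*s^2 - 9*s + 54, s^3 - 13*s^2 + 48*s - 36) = s - 6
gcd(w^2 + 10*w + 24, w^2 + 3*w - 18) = w + 6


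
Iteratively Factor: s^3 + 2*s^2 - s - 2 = (s + 1)*(s^2 + s - 2) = (s + 1)*(s + 2)*(s - 1)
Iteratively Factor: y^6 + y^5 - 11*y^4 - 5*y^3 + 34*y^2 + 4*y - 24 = (y + 3)*(y^5 - 2*y^4 - 5*y^3 + 10*y^2 + 4*y - 8) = (y - 2)*(y + 3)*(y^4 - 5*y^2 + 4) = (y - 2)^2*(y + 3)*(y^3 + 2*y^2 - y - 2) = (y - 2)^2*(y + 2)*(y + 3)*(y^2 - 1) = (y - 2)^2*(y + 1)*(y + 2)*(y + 3)*(y - 1)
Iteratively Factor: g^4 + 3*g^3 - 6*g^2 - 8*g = (g + 1)*(g^3 + 2*g^2 - 8*g) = g*(g + 1)*(g^2 + 2*g - 8) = g*(g + 1)*(g + 4)*(g - 2)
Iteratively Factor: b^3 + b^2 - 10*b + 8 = (b - 2)*(b^2 + 3*b - 4) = (b - 2)*(b + 4)*(b - 1)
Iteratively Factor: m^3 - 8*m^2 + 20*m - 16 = (m - 4)*(m^2 - 4*m + 4) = (m - 4)*(m - 2)*(m - 2)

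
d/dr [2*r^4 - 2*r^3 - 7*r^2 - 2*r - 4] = 8*r^3 - 6*r^2 - 14*r - 2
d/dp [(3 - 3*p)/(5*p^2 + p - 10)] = 3*(-5*p^2 - p + (p - 1)*(10*p + 1) + 10)/(5*p^2 + p - 10)^2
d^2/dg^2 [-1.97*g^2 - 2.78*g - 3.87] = -3.94000000000000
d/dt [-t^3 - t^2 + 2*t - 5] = -3*t^2 - 2*t + 2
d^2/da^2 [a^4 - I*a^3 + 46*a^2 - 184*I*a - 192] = 12*a^2 - 6*I*a + 92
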